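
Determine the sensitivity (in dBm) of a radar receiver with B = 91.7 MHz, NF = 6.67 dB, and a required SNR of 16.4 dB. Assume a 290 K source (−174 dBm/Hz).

−71.3 dBm

Sensitivity = −174 + 10 log₁₀(B) + NF + SNR_min
= −174 + 79.62 + 6.67 + 16.4
= −71.31 dBm → −71.3 dBm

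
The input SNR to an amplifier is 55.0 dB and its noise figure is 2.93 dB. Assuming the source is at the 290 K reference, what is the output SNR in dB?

52.07 dB

By definition F = SNR_in/SNR_out, so in dB: SNR_out = SNR_in − NF
SNR_out = 55.0 − 2.93 = 52.07 dB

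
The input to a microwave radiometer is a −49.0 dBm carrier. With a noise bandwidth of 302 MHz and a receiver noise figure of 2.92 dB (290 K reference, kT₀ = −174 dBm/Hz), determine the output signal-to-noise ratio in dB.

37.3 dB

Noise floor: N = −174 + 10 log₁₀(B) + NF
10 log₁₀(3.02×10⁸) = 84.8 dB
N = −174 + 84.8 + 2.92 = −86.28 dBm
SNR = P_sig − N = −49.0 − (−86.28) = 37.28 dB → 37.3 dB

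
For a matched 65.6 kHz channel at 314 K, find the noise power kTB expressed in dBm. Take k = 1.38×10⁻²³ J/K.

−125.5 dBm

P_n = kTB = 1.38×10⁻²³ × 314 × 6.56×10⁴ = 2.84×10⁻¹⁶ W
In dBm: 10 log₁₀(2.84×10⁻¹⁶ / 10⁻³) = −125.5 dBm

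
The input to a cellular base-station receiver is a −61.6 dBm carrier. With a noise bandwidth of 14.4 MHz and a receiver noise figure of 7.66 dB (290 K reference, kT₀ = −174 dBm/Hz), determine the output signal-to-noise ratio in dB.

Noise floor: N = −174 + 10 log₁₀(B) + NF
10 log₁₀(1.44×10⁷) = 71.58 dB
N = −174 + 71.58 + 7.66 = −94.76 dBm
SNR = P_sig − N = −61.6 − (−94.76) = 33.16 dB → 33.2 dB

33.2 dB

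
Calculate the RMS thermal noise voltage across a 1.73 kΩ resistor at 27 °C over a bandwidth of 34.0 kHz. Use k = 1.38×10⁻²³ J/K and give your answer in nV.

T = 27 °C + 273.15 = 300.15 K
V_n = √(4kTRB)
4kTRB = 4 × 1.38×10⁻²³ × 300.15 × 1.73×10³ × 3.40×10⁴ = 9.75×10⁻¹³ V²
V_n = √(9.75×10⁻¹³) = 9.87×10⁻⁷ V = 987 nV

987 nV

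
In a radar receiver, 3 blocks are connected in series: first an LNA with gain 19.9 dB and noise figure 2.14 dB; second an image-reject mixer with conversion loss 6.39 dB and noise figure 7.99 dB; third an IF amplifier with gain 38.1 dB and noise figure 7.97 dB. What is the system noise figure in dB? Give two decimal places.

Convert to linear (a loss of L dB is a gain of −L dB): F_i = 10^(NF_i/10), G_i = 10^(G_i,dB/10)
  Stage 1: F_1 = 10^(2.14/10) = 1.637, G_1 = 10^(19.9/10) = 97.72
  Stage 2: F_2 = 10^(7.99/10) = 6.295, G_2 = 10^(−6.39/10) = 0.2296
  Stage 3: F_3 = 10^(7.97/10) = 6.266, G_3 = 10^(38.1/10) = 6457
Friis cascade:
  F = 1.637 + (6.295 − 1)/97.72 + (6.266 − 1)/22.44 = 1.926
NF = 10 log₁₀(1.926) = 2.85 dB

2.85 dB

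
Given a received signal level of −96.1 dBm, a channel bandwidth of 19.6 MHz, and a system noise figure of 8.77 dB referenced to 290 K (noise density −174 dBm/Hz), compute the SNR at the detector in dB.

Noise floor: N = −174 + 10 log₁₀(B) + NF
10 log₁₀(1.96×10⁷) = 72.92 dB
N = −174 + 72.92 + 8.77 = −92.31 dBm
SNR = P_sig − N = −96.1 − (−92.31) = −3.79 dB → −3.8 dB

−3.8 dB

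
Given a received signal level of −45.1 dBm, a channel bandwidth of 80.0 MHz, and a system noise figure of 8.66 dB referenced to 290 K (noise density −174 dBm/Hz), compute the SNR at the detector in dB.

41.2 dB

Noise floor: N = −174 + 10 log₁₀(B) + NF
10 log₁₀(8.00×10⁷) = 79.03 dB
N = −174 + 79.03 + 8.66 = −86.31 dBm
SNR = P_sig − N = −45.1 − (−86.31) = 41.21 dB → 41.2 dB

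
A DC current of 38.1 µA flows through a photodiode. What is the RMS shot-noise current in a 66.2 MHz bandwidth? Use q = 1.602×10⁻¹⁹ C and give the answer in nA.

28.4 nA

I_n = √(2qI·B)
2qI·B = 2 × 1.602×10⁻¹⁹ × 3.81×10⁻⁵ × 6.62×10⁷ = 8.08×10⁻¹⁶ A²
I_n = √(8.08×10⁻¹⁶) = 2.84×10⁻⁸ A = 28.4 nA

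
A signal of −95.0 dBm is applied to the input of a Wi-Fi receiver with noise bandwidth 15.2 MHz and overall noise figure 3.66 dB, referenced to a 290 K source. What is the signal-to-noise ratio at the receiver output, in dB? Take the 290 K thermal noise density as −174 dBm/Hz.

3.5 dB

Noise floor: N = −174 + 10 log₁₀(B) + NF
10 log₁₀(1.52×10⁷) = 71.82 dB
N = −174 + 71.82 + 3.66 = −98.52 dBm
SNR = P_sig − N = −95.0 − (−98.52) = 3.52 dB → 3.5 dB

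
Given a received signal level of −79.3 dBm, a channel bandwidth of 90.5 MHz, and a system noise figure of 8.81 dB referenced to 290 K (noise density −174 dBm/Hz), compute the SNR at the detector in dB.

Noise floor: N = −174 + 10 log₁₀(B) + NF
10 log₁₀(9.05×10⁷) = 79.57 dB
N = −174 + 79.57 + 8.81 = −85.62 dBm
SNR = P_sig − N = −79.3 − (−85.62) = 6.32 dB → 6.3 dB

6.3 dB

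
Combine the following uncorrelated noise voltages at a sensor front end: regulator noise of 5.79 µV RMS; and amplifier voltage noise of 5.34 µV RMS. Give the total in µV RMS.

7.88 µV

Uncorrelated sources add in power (mean-square): V_tot = √(ΣV_i²)
V_tot = √[(5.79×10⁻⁶)² + (5.34×10⁻⁶)²] = 7.88×10⁻⁶ V = 7.88 µV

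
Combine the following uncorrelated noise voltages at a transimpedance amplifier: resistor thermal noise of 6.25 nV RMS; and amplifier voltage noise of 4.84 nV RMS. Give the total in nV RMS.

Uncorrelated sources add in power (mean-square): V_tot = √(ΣV_i²)
V_tot = √[(6.25×10⁻⁹)² + (4.84×10⁻⁹)²] = 7.90×10⁻⁹ V = 7.90 nV

7.90 nV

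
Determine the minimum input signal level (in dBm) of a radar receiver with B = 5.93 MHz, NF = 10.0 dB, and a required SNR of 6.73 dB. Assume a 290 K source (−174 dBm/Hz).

−89.5 dBm

Sensitivity = −174 + 10 log₁₀(B) + NF + SNR_min
= −174 + 67.73 + 10.0 + 6.73
= −89.54 dBm → −89.5 dBm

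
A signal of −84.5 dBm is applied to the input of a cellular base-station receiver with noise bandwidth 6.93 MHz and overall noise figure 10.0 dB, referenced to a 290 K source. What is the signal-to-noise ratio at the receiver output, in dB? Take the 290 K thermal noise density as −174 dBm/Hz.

11.1 dB

Noise floor: N = −174 + 10 log₁₀(B) + NF
10 log₁₀(6.93×10⁶) = 68.41 dB
N = −174 + 68.41 + 10.0 = −95.59 dBm
SNR = P_sig − N = −84.5 − (−95.59) = 11.09 dB → 11.1 dB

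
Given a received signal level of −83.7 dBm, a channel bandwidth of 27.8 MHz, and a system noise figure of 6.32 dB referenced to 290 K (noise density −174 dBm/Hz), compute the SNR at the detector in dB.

9.5 dB

Noise floor: N = −174 + 10 log₁₀(B) + NF
10 log₁₀(2.78×10⁷) = 74.44 dB
N = −174 + 74.44 + 6.32 = −93.24 dBm
SNR = P_sig − N = −83.7 − (−93.24) = 9.54 dB → 9.5 dB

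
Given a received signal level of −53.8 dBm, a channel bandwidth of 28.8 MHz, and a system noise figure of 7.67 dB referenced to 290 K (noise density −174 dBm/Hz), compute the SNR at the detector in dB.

37.9 dB

Noise floor: N = −174 + 10 log₁₀(B) + NF
10 log₁₀(2.88×10⁷) = 74.59 dB
N = −174 + 74.59 + 7.67 = −91.74 dBm
SNR = P_sig − N = −53.8 − (−91.74) = 37.94 dB → 37.9 dB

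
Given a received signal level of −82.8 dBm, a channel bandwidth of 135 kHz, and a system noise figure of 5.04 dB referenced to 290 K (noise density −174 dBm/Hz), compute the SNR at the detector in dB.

34.9 dB

Noise floor: N = −174 + 10 log₁₀(B) + NF
10 log₁₀(1.35×10⁵) = 51.3 dB
N = −174 + 51.3 + 5.04 = −117.66 dBm
SNR = P_sig − N = −82.8 − (−117.66) = 34.86 dB → 34.9 dB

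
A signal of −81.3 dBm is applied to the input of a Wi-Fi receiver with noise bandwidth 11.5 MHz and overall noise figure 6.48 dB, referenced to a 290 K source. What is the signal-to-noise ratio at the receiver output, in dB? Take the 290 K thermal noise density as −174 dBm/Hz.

15.6 dB

Noise floor: N = −174 + 10 log₁₀(B) + NF
10 log₁₀(1.15×10⁷) = 70.61 dB
N = −174 + 70.61 + 6.48 = −96.91 dBm
SNR = P_sig − N = −81.3 − (−96.91) = 15.61 dB → 15.6 dB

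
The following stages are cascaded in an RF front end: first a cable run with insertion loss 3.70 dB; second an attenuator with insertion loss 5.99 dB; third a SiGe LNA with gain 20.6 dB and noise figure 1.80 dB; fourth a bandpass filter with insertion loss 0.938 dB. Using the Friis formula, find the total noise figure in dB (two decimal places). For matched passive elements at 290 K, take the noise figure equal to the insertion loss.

Convert to linear (a loss of L dB is a gain of −L dB): F_i = 10^(NF_i/10), G_i = 10^(G_i,dB/10)
  Stage 1: F_1 = 10^(3.70/10) = 2.344, G_1 = 10^(−3.70/10) = 0.4266
  Stage 2: F_2 = 10^(5.99/10) = 3.972, G_2 = 10^(−5.99/10) = 0.2518
  Stage 3: F_3 = 10^(1.80/10) = 1.514, G_3 = 10^(20.6/10) = 114.8
  Stage 4: F_4 = 10^(0.938/10) = 1.241, G_4 = 10^(−0.938/10) = 0.8057
Friis cascade:
  F = 2.344 + (3.972 − 1)/0.4266 + (1.514 − 1)/0.1074 + (1.241 − 1)/12.33 = 14.11
NF = 10 log₁₀(14.11) = 11.50 dB

11.50 dB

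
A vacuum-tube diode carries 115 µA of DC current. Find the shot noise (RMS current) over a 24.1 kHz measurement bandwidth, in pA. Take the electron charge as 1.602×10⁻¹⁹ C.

942 pA

I_n = √(2qI·B)
2qI·B = 2 × 1.602×10⁻¹⁹ × 1.15×10⁻⁴ × 2.41×10⁴ = 8.88×10⁻¹⁹ A²
I_n = √(8.88×10⁻¹⁹) = 9.42×10⁻¹⁰ A = 942 pA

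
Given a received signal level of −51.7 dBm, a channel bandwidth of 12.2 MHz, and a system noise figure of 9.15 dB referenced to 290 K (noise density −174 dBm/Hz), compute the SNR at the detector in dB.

42.3 dB

Noise floor: N = −174 + 10 log₁₀(B) + NF
10 log₁₀(1.22×10⁷) = 70.86 dB
N = −174 + 70.86 + 9.15 = −93.99 dBm
SNR = P_sig − N = −51.7 − (−93.99) = 42.29 dB → 42.3 dB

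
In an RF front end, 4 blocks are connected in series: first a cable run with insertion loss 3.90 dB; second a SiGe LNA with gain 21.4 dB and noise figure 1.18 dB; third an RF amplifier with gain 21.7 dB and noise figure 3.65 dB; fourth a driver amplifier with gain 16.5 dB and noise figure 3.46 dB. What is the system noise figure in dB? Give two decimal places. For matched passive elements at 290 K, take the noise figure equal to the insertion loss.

5.11 dB

Convert to linear (a loss of L dB is a gain of −L dB): F_i = 10^(NF_i/10), G_i = 10^(G_i,dB/10)
  Stage 1: F_1 = 10^(3.90/10) = 2.455, G_1 = 10^(−3.90/10) = 0.4074
  Stage 2: F_2 = 10^(1.18/10) = 1.312, G_2 = 10^(21.4/10) = 138.0
  Stage 3: F_3 = 10^(3.65/10) = 2.317, G_3 = 10^(21.7/10) = 147.9
  Stage 4: F_4 = 10^(3.46/10) = 2.218, G_4 = 10^(16.5/10) = 44.67
Friis cascade:
  F = 2.455 + (1.312 − 1)/0.4074 + (2.317 − 1)/56.23 + (2.218 − 1)/8318 = 3.245
NF = 10 log₁₀(3.245) = 5.11 dB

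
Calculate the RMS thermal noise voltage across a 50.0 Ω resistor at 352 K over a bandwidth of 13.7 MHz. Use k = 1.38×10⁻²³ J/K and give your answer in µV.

3.65 µV

V_n = √(4kTRB)
4kTRB = 4 × 1.38×10⁻²³ × 352 × 5.00×10¹ × 1.37×10⁷ = 1.33×10⁻¹¹ V²
V_n = √(1.33×10⁻¹¹) = 3.65×10⁻⁶ V = 3.65 µV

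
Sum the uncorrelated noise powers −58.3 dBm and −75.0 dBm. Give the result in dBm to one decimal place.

Convert to linear, add, convert back:
P₁ = 1.48×10⁻⁹ W, P₂ = 3.16×10⁻¹¹ W
P_tot = 1.51×10⁻⁹ W → 10 log₁₀(P_tot / 10⁻³) = −58.2 dBm

−58.2 dBm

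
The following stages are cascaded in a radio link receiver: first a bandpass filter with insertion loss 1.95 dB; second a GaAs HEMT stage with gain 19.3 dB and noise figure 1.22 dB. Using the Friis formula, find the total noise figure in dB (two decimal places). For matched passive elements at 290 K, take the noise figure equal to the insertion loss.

3.17 dB

Convert to linear (a loss of L dB is a gain of −L dB): F_i = 10^(NF_i/10), G_i = 10^(G_i,dB/10)
  Stage 1: F_1 = 10^(1.95/10) = 1.567, G_1 = 10^(−1.95/10) = 0.6383
  Stage 2: F_2 = 10^(1.22/10) = 1.324, G_2 = 10^(19.3/10) = 85.11
Friis cascade:
  F = 1.567 + (1.324 − 1)/0.6383 = 2.075
NF = 10 log₁₀(2.075) = 3.17 dB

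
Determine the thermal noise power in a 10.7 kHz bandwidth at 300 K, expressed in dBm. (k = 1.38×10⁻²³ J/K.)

−133.5 dBm

P_n = kTB = 1.38×10⁻²³ × 300 × 1.07×10⁴ = 4.43×10⁻¹⁷ W
In dBm: 10 log₁₀(4.43×10⁻¹⁷ / 10⁻³) = −133.5 dBm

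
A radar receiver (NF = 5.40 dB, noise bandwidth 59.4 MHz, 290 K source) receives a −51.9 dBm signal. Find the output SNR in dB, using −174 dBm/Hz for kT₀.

Noise floor: N = −174 + 10 log₁₀(B) + NF
10 log₁₀(5.94×10⁷) = 77.74 dB
N = −174 + 77.74 + 5.40 = −90.86 dBm
SNR = P_sig − N = −51.9 − (−90.86) = 38.96 dB → 39.0 dB

39.0 dB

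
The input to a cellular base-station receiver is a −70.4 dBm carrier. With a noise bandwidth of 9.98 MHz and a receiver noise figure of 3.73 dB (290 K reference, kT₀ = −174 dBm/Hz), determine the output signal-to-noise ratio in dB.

Noise floor: N = −174 + 10 log₁₀(B) + NF
10 log₁₀(9.98×10⁶) = 69.99 dB
N = −174 + 69.99 + 3.73 = −100.28 dBm
SNR = P_sig − N = −70.4 − (−100.28) = 29.88 dB → 29.9 dB

29.9 dB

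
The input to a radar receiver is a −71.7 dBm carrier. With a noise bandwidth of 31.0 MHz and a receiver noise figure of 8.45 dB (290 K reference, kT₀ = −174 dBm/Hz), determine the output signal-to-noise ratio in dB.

18.9 dB

Noise floor: N = −174 + 10 log₁₀(B) + NF
10 log₁₀(3.10×10⁷) = 74.91 dB
N = −174 + 74.91 + 8.45 = −90.64 dBm
SNR = P_sig − N = −71.7 − (−90.64) = 18.94 dB → 18.9 dB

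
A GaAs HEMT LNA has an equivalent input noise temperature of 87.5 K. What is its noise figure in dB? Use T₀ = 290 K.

F = 1 + T_e/T₀ = 1 + 87.5/290 = 1.30172
NF = 10 log₁₀(1.30172) = 1.15 dB

1.15 dB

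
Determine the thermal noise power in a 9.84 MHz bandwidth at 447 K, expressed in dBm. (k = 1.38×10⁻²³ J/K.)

P_n = kTB = 1.38×10⁻²³ × 447 × 9.84×10⁶ = 6.07×10⁻¹⁴ W
In dBm: 10 log₁₀(6.07×10⁻¹⁴ / 10⁻³) = −102.2 dBm

−102.2 dBm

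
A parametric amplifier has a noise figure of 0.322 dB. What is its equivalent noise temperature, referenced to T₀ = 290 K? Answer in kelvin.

F = 10^(0.322/10) = 1.07696
T_e = (F − 1)·T₀ = (1.07696 − 1) × 290 = 22.3 K

22.3 K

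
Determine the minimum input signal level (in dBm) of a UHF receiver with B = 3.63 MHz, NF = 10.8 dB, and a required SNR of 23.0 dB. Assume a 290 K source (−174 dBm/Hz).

−74.6 dBm

Sensitivity = −174 + 10 log₁₀(B) + NF + SNR_min
= −174 + 65.6 + 10.8 + 23.0
= −74.6 dBm → −74.6 dBm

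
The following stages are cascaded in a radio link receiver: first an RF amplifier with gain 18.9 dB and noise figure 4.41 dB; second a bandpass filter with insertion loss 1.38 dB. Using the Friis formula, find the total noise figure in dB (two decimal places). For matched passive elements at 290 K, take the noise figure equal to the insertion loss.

Convert to linear (a loss of L dB is a gain of −L dB): F_i = 10^(NF_i/10), G_i = 10^(G_i,dB/10)
  Stage 1: F_1 = 10^(4.41/10) = 2.761, G_1 = 10^(18.9/10) = 77.62
  Stage 2: F_2 = 10^(1.38/10) = 1.374, G_2 = 10^(−1.38/10) = 0.7278
Friis cascade:
  F = 2.761 + (1.374 − 1)/77.62 = 2.765
NF = 10 log₁₀(2.765) = 4.42 dB

4.42 dB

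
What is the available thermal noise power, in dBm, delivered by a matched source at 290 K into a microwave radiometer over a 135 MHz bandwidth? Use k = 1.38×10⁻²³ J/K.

−92.7 dBm

P_n = kTB = 1.38×10⁻²³ × 290 × 1.35×10⁸ = 5.40×10⁻¹³ W
In dBm: 10 log₁₀(5.40×10⁻¹³ / 10⁻³) = −92.7 dBm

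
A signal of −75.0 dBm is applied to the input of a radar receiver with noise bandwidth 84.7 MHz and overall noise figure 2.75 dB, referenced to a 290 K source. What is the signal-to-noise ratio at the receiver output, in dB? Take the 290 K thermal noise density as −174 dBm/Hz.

Noise floor: N = −174 + 10 log₁₀(B) + NF
10 log₁₀(8.47×10⁷) = 79.28 dB
N = −174 + 79.28 + 2.75 = −91.97 dBm
SNR = P_sig − N = −75.0 − (−91.97) = 16.97 dB → 17.0 dB

17.0 dB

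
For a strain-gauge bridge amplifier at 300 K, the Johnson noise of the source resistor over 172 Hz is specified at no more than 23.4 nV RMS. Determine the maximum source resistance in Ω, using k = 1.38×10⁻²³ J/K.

Johnson–Nyquist: V_n = √(4kTRB) ⇒ R = V_n² / (4kTB)
4kTB = 4 × 1.38×10⁻²³ × 300 × 1.72×10² = 2.85×10⁻¹⁸
R = (2.34×10⁻⁸)² / 2.85×10⁻¹⁸ = 1.92×10² Ω = 192 Ω

192 Ω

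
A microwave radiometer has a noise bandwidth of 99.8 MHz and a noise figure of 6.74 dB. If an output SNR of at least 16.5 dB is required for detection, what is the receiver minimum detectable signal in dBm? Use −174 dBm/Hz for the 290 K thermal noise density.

−70.8 dBm

Sensitivity = −174 + 10 log₁₀(B) + NF + SNR_min
= −174 + 79.99 + 6.74 + 16.5
= −70.77 dBm → −70.8 dBm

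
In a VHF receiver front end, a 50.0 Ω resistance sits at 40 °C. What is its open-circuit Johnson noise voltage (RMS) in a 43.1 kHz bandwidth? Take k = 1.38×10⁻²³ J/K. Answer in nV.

T = 40 °C + 273.15 = 313.15 K
V_n = √(4kTRB)
4kTRB = 4 × 1.38×10⁻²³ × 313.15 × 5.00×10¹ × 4.31×10⁴ = 3.73×10⁻¹⁴ V²
V_n = √(3.73×10⁻¹⁴) = 1.93×10⁻⁷ V = 193 nV

193 nV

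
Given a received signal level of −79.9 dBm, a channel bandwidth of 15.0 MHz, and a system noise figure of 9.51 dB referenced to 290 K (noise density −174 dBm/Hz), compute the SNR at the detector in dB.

12.8 dB

Noise floor: N = −174 + 10 log₁₀(B) + NF
10 log₁₀(1.50×10⁷) = 71.76 dB
N = −174 + 71.76 + 9.51 = −92.73 dBm
SNR = P_sig − N = −79.9 − (−92.73) = 12.83 dB → 12.8 dB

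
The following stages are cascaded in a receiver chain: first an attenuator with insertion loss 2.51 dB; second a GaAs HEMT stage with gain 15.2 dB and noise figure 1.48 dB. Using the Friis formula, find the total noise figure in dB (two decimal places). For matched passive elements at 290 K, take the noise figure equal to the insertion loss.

Convert to linear (a loss of L dB is a gain of −L dB): F_i = 10^(NF_i/10), G_i = 10^(G_i,dB/10)
  Stage 1: F_1 = 10^(2.51/10) = 1.782, G_1 = 10^(−2.51/10) = 0.5610
  Stage 2: F_2 = 10^(1.48/10) = 1.406, G_2 = 10^(15.2/10) = 33.11
Friis cascade:
  F = 1.782 + (1.406 − 1)/0.5610 = 2.506
NF = 10 log₁₀(2.506) = 3.99 dB

3.99 dB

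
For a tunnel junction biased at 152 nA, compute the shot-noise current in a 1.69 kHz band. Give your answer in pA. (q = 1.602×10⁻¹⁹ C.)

9.07 pA

I_n = √(2qI·B)
2qI·B = 2 × 1.602×10⁻¹⁹ × 1.52×10⁻⁷ × 1.69×10³ = 8.23×10⁻²³ A²
I_n = √(8.23×10⁻²³) = 9.07×10⁻¹² A = 9.07 pA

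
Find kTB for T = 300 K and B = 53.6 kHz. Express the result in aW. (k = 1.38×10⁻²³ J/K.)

P_n = kTB = 1.38×10⁻²³ × 300 × 5.36×10⁴ = 2.22×10⁻¹⁶ W = 222 aW

222 aW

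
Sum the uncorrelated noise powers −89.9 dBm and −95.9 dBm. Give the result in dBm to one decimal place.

−88.9 dBm

Convert to linear, add, convert back:
P₁ = 1.02×10⁻¹² W, P₂ = 2.57×10⁻¹³ W
P_tot = 1.28×10⁻¹² W → 10 log₁₀(P_tot / 10⁻³) = −88.9 dBm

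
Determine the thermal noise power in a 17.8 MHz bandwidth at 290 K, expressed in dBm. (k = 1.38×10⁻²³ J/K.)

P_n = kTB = 1.38×10⁻²³ × 290 × 1.78×10⁷ = 7.12×10⁻¹⁴ W
In dBm: 10 log₁₀(7.12×10⁻¹⁴ / 10⁻³) = −101.5 dBm

−101.5 dBm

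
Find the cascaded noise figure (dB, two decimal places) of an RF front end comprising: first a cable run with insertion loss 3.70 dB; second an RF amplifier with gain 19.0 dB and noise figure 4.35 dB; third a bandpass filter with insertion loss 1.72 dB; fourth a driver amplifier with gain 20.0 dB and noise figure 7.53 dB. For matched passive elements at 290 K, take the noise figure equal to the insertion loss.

Convert to linear (a loss of L dB is a gain of −L dB): F_i = 10^(NF_i/10), G_i = 10^(G_i,dB/10)
  Stage 1: F_1 = 10^(3.70/10) = 2.344, G_1 = 10^(−3.70/10) = 0.4266
  Stage 2: F_2 = 10^(4.35/10) = 2.723, G_2 = 10^(19.0/10) = 79.43
  Stage 3: F_3 = 10^(1.72/10) = 1.486, G_3 = 10^(−1.72/10) = 0.6730
  Stage 4: F_4 = 10^(7.53/10) = 5.662, G_4 = 10^(20.0/10) = 100.0
Friis cascade:
  F = 2.344 + (2.723 − 1)/0.4266 + (1.486 − 1)/33.88 + (5.662 − 1)/22.80 = 6.601
NF = 10 log₁₀(6.601) = 8.20 dB

8.20 dB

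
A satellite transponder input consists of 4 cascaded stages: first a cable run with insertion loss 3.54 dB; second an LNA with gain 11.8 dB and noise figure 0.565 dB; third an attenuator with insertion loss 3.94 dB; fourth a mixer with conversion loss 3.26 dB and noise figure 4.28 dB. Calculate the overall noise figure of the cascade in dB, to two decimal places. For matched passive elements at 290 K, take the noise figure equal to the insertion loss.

Convert to linear (a loss of L dB is a gain of −L dB): F_i = 10^(NF_i/10), G_i = 10^(G_i,dB/10)
  Stage 1: F_1 = 10^(3.54/10) = 2.259, G_1 = 10^(−3.54/10) = 0.4426
  Stage 2: F_2 = 10^(0.565/10) = 1.139, G_2 = 10^(11.8/10) = 15.14
  Stage 3: F_3 = 10^(3.94/10) = 2.477, G_3 = 10^(−3.94/10) = 0.4036
  Stage 4: F_4 = 10^(4.28/10) = 2.679, G_4 = 10^(−3.26/10) = 0.4721
Friis cascade:
  F = 2.259 + (1.139 − 1)/0.4426 + (2.477 − 1)/6.699 + (2.679 − 1)/2.704 = 3.415
NF = 10 log₁₀(3.415) = 5.33 dB

5.33 dB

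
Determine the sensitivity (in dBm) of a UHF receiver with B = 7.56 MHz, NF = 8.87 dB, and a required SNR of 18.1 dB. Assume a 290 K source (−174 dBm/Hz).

−78.2 dBm

Sensitivity = −174 + 10 log₁₀(B) + NF + SNR_min
= −174 + 68.79 + 8.87 + 18.1
= −78.24 dBm → −78.2 dBm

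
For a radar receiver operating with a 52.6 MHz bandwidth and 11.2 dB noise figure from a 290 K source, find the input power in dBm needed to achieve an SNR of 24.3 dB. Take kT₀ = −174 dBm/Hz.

Sensitivity = −174 + 10 log₁₀(B) + NF + SNR_min
= −174 + 77.21 + 11.2 + 24.3
= −61.29 dBm → −61.3 dBm

−61.3 dBm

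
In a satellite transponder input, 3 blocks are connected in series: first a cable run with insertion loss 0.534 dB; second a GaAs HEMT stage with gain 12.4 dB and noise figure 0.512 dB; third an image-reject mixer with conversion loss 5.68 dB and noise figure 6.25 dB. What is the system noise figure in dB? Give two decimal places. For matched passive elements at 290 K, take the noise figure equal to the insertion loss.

Convert to linear (a loss of L dB is a gain of −L dB): F_i = 10^(NF_i/10), G_i = 10^(G_i,dB/10)
  Stage 1: F_1 = 10^(0.534/10) = 1.131, G_1 = 10^(−0.534/10) = 0.8843
  Stage 2: F_2 = 10^(0.512/10) = 1.125, G_2 = 10^(12.4/10) = 17.38
  Stage 3: F_3 = 10^(6.25/10) = 4.217, G_3 = 10^(−5.68/10) = 0.2704
Friis cascade:
  F = 1.131 + (1.125 − 1)/0.8843 + (4.217 − 1)/15.37 = 1.482
NF = 10 log₁₀(1.482) = 1.71 dB

1.71 dB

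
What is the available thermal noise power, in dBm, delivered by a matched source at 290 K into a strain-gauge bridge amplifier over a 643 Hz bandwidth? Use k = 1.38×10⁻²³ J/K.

−145.9 dBm

P_n = kTB = 1.38×10⁻²³ × 290 × 6.43×10² = 2.57×10⁻¹⁸ W
In dBm: 10 log₁₀(2.57×10⁻¹⁸ / 10⁻³) = −145.9 dBm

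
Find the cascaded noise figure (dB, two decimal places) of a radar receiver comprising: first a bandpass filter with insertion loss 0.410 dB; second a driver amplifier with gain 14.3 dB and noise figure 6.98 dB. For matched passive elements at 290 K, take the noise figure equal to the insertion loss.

Convert to linear (a loss of L dB is a gain of −L dB): F_i = 10^(NF_i/10), G_i = 10^(G_i,dB/10)
  Stage 1: F_1 = 10^(0.410/10) = 1.099, G_1 = 10^(−0.410/10) = 0.9099
  Stage 2: F_2 = 10^(6.98/10) = 4.989, G_2 = 10^(14.3/10) = 26.92
Friis cascade:
  F = 1.099 + (4.989 − 1)/0.9099 = 5.483
NF = 10 log₁₀(5.483) = 7.39 dB

7.39 dB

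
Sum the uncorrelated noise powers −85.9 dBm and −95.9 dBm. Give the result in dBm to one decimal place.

−85.5 dBm

Convert to linear, add, convert back:
P₁ = 2.57×10⁻¹² W, P₂ = 2.57×10⁻¹³ W
P_tot = 2.83×10⁻¹² W → 10 log₁₀(P_tot / 10⁻³) = −85.5 dBm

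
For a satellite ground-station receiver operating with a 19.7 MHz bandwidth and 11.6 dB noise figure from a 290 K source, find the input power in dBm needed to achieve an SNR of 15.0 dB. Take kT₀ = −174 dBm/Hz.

Sensitivity = −174 + 10 log₁₀(B) + NF + SNR_min
= −174 + 72.94 + 11.6 + 15.0
= −74.46 dBm → −74.5 dBm

−74.5 dBm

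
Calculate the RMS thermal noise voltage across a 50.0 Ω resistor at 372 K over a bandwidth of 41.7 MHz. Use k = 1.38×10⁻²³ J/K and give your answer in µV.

6.54 µV

V_n = √(4kTRB)
4kTRB = 4 × 1.38×10⁻²³ × 372 × 5.00×10¹ × 4.17×10⁷ = 4.28×10⁻¹¹ V²
V_n = √(4.28×10⁻¹¹) = 6.54×10⁻⁶ V = 6.54 µV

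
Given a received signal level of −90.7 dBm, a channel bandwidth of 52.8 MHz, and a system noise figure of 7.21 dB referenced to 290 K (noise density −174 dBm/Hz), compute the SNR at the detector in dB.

−1.1 dB

Noise floor: N = −174 + 10 log₁₀(B) + NF
10 log₁₀(5.28×10⁷) = 77.23 dB
N = −174 + 77.23 + 7.21 = −89.56 dBm
SNR = P_sig − N = −90.7 − (−89.56) = −1.14 dB → −1.1 dB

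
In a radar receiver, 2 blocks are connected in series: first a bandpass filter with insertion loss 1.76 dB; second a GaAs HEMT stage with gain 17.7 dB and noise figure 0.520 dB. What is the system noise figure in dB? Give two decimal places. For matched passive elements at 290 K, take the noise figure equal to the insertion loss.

Convert to linear (a loss of L dB is a gain of −L dB): F_i = 10^(NF_i/10), G_i = 10^(G_i,dB/10)
  Stage 1: F_1 = 10^(1.76/10) = 1.500, G_1 = 10^(−1.76/10) = 0.6668
  Stage 2: F_2 = 10^(0.520/10) = 1.127, G_2 = 10^(17.7/10) = 58.88
Friis cascade:
  F = 1.500 + (1.127 − 1)/0.6668 = 1.690
NF = 10 log₁₀(1.690) = 2.28 dB

2.28 dB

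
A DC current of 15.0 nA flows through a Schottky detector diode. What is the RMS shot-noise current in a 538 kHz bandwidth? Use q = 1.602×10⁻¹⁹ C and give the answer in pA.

50.8 pA

I_n = √(2qI·B)
2qI·B = 2 × 1.602×10⁻¹⁹ × 1.50×10⁻⁸ × 5.38×10⁵ = 2.59×10⁻²¹ A²
I_n = √(2.59×10⁻²¹) = 5.08×10⁻¹¹ A = 50.8 pA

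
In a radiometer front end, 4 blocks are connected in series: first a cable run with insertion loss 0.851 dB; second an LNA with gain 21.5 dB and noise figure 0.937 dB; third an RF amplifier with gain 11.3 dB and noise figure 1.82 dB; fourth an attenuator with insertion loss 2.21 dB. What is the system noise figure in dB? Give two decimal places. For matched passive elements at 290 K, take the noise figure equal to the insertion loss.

1.80 dB

Convert to linear (a loss of L dB is a gain of −L dB): F_i = 10^(NF_i/10), G_i = 10^(G_i,dB/10)
  Stage 1: F_1 = 10^(0.851/10) = 1.216, G_1 = 10^(−0.851/10) = 0.8221
  Stage 2: F_2 = 10^(0.937/10) = 1.241, G_2 = 10^(21.5/10) = 141.3
  Stage 3: F_3 = 10^(1.82/10) = 1.521, G_3 = 10^(11.3/10) = 13.49
  Stage 4: F_4 = 10^(2.21/10) = 1.663, G_4 = 10^(−2.21/10) = 0.6012
Friis cascade:
  F = 1.216 + (1.241 − 1)/0.8221 + (1.521 − 1)/116.1 + (1.663 − 1)/1566 = 1.514
NF = 10 log₁₀(1.514) = 1.80 dB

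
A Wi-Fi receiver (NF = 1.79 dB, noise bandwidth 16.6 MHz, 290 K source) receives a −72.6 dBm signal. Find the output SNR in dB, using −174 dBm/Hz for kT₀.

Noise floor: N = −174 + 10 log₁₀(B) + NF
10 log₁₀(1.66×10⁷) = 72.2 dB
N = −174 + 72.2 + 1.79 = −100.01 dBm
SNR = P_sig − N = −72.6 − (−100.01) = 27.41 dB → 27.4 dB

27.4 dB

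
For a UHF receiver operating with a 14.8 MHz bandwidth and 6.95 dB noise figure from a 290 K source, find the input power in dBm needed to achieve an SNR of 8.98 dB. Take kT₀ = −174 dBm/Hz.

Sensitivity = −174 + 10 log₁₀(B) + NF + SNR_min
= −174 + 71.7 + 6.95 + 8.98
= −86.37 dBm → −86.4 dBm

−86.4 dBm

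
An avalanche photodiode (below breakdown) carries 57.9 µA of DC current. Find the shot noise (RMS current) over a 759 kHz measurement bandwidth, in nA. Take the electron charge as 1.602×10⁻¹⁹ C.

I_n = √(2qI·B)
2qI·B = 2 × 1.602×10⁻¹⁹ × 5.79×10⁻⁵ × 7.59×10⁵ = 1.41×10⁻¹⁷ A²
I_n = √(1.41×10⁻¹⁷) = 3.75×10⁻⁹ A = 3.75 nA

3.75 nA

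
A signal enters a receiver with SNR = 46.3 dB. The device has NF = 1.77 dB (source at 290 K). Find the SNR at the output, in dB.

By definition F = SNR_in/SNR_out, so in dB: SNR_out = SNR_in − NF
SNR_out = 46.3 − 1.77 = 44.53 dB

44.53 dB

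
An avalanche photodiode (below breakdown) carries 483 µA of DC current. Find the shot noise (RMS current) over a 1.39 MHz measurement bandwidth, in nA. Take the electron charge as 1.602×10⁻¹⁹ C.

14.7 nA

I_n = √(2qI·B)
2qI·B = 2 × 1.602×10⁻¹⁹ × 4.83×10⁻⁴ × 1.39×10⁶ = 2.15×10⁻¹⁶ A²
I_n = √(2.15×10⁻¹⁶) = 1.47×10⁻⁸ A = 14.7 nA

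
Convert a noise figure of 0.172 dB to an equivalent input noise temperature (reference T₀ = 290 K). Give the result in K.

11.7 K

F = 10^(0.172/10) = 1.0404
T_e = (F − 1)·T₀ = (1.0404 − 1) × 290 = 11.7 K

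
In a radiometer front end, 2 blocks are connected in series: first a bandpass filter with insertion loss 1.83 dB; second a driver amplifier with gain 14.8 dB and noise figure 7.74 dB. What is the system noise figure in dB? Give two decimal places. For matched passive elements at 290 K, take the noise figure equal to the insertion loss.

9.57 dB

Convert to linear (a loss of L dB is a gain of −L dB): F_i = 10^(NF_i/10), G_i = 10^(G_i,dB/10)
  Stage 1: F_1 = 10^(1.83/10) = 1.524, G_1 = 10^(−1.83/10) = 0.6561
  Stage 2: F_2 = 10^(7.74/10) = 5.943, G_2 = 10^(14.8/10) = 30.20
Friis cascade:
  F = 1.524 + (5.943 − 1)/0.6561 = 9.057
NF = 10 log₁₀(9.057) = 9.57 dB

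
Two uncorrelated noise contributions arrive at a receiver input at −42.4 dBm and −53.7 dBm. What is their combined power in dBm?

−42.1 dBm

Convert to linear, add, convert back:
P₁ = 5.75×10⁻⁸ W, P₂ = 4.27×10⁻⁹ W
P_tot = 6.18×10⁻⁸ W → 10 log₁₀(P_tot / 10⁻³) = −42.1 dBm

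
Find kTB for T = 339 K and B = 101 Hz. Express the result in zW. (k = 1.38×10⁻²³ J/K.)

472 zW

P_n = kTB = 1.38×10⁻²³ × 339 × 1.01×10² = 4.72×10⁻¹⁹ W = 472 zW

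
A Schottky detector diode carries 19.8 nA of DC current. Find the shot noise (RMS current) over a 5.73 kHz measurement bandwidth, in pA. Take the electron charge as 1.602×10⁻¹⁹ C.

I_n = √(2qI·B)
2qI·B = 2 × 1.602×10⁻¹⁹ × 1.98×10⁻⁸ × 5.73×10³ = 3.64×10⁻²³ A²
I_n = √(3.64×10⁻²³) = 6.03×10⁻¹² A = 6.03 pA

6.03 pA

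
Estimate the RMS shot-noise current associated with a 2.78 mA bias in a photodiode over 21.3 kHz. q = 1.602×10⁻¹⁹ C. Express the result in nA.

I_n = √(2qI·B)
2qI·B = 2 × 1.602×10⁻¹⁹ × 2.78×10⁻³ × 2.13×10⁴ = 1.90×10⁻¹⁷ A²
I_n = √(1.90×10⁻¹⁷) = 4.36×10⁻⁹ A = 4.36 nA

4.36 nA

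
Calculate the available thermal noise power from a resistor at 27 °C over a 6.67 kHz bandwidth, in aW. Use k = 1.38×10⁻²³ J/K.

T = 27 °C + 273.15 = 300.15 K
P_n = kTB = 1.38×10⁻²³ × 300.15 × 6.67×10³ = 2.76×10⁻¹⁷ W = 27.6 aW

27.6 aW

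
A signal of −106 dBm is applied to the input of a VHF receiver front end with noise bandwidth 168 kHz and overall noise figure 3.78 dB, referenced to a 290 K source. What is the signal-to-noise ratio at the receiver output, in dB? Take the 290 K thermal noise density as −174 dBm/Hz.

Noise floor: N = −174 + 10 log₁₀(B) + NF
10 log₁₀(1.68×10⁵) = 52.25 dB
N = −174 + 52.25 + 3.78 = −117.97 dBm
SNR = P_sig − N = −106 − (−117.97) = 11.97 dB → 12.0 dB

12.0 dB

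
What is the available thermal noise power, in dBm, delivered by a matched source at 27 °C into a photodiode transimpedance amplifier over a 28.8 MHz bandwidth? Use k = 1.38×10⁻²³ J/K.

T = 27 °C + 273.15 = 300.15 K
P_n = kTB = 1.38×10⁻²³ × 300.15 × 2.88×10⁷ = 1.19×10⁻¹³ W
In dBm: 10 log₁₀(1.19×10⁻¹³ / 10⁻³) = −99.2 dBm

−99.2 dBm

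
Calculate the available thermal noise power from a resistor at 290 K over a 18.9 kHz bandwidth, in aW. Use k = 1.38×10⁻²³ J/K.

75.6 aW

P_n = kTB = 1.38×10⁻²³ × 290 × 1.89×10⁴ = 7.56×10⁻¹⁷ W = 75.6 aW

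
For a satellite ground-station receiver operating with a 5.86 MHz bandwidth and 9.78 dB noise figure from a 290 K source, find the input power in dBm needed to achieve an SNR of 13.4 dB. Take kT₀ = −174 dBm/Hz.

Sensitivity = −174 + 10 log₁₀(B) + NF + SNR_min
= −174 + 67.68 + 9.78 + 13.4
= −83.14 dBm → −83.1 dBm

−83.1 dBm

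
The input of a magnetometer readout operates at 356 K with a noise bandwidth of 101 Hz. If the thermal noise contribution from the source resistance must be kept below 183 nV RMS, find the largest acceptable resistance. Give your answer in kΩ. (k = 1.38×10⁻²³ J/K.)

Johnson–Nyquist: V_n = √(4kTRB) ⇒ R = V_n² / (4kTB)
4kTB = 4 × 1.38×10⁻²³ × 356 × 1.01×10² = 1.98×10⁻¹⁸
R = (1.83×10⁻⁷)² / 1.98×10⁻¹⁸ = 1.69×10⁴ Ω = 16.9 kΩ

16.9 kΩ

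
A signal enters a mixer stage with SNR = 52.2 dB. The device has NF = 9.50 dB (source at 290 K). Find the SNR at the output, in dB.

42.70 dB

By definition F = SNR_in/SNR_out, so in dB: SNR_out = SNR_in − NF
SNR_out = 52.2 − 9.50 = 42.70 dB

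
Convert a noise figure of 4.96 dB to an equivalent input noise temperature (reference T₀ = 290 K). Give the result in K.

F = 10^(4.96/10) = 3.13329
T_e = (F − 1)·T₀ = (3.13329 − 1) × 290 = 619 K

619 K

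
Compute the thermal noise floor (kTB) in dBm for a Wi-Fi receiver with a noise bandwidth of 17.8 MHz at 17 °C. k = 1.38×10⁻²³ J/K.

−101.5 dBm

T = 17 °C + 273.15 = 290.15 K
P_n = kTB = 1.38×10⁻²³ × 290.15 × 1.78×10⁷ = 7.13×10⁻¹⁴ W
In dBm: 10 log₁₀(7.13×10⁻¹⁴ / 10⁻³) = −101.5 dBm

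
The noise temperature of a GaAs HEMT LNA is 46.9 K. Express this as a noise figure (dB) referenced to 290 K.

F = 1 + T_e/T₀ = 1 + 46.9/290 = 1.16172
NF = 10 log₁₀(1.16172) = 0.651 dB

0.651 dB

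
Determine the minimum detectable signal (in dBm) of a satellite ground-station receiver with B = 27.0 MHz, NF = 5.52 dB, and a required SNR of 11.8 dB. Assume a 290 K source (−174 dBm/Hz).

−82.4 dBm

Sensitivity = −174 + 10 log₁₀(B) + NF + SNR_min
= −174 + 74.31 + 5.52 + 11.8
= −82.37 dBm → −82.4 dBm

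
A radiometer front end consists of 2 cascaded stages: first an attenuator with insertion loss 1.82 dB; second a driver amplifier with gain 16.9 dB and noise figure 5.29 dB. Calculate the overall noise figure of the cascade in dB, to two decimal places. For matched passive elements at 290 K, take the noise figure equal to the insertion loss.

Convert to linear (a loss of L dB is a gain of −L dB): F_i = 10^(NF_i/10), G_i = 10^(G_i,dB/10)
  Stage 1: F_1 = 10^(1.82/10) = 1.521, G_1 = 10^(−1.82/10) = 0.6577
  Stage 2: F_2 = 10^(5.29/10) = 3.381, G_2 = 10^(16.9/10) = 48.98
Friis cascade:
  F = 1.521 + (3.381 − 1)/0.6577 = 5.140
NF = 10 log₁₀(5.140) = 7.11 dB

7.11 dB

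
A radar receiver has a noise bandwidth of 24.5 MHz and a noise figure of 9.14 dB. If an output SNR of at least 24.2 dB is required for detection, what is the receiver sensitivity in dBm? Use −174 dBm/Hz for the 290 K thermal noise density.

Sensitivity = −174 + 10 log₁₀(B) + NF + SNR_min
= −174 + 73.89 + 9.14 + 24.2
= −66.77 dBm → −66.8 dBm

−66.8 dBm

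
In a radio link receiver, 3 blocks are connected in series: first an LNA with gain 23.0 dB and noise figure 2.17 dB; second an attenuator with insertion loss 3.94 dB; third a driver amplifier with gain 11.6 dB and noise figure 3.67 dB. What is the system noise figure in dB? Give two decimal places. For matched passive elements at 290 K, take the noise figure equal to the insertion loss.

Convert to linear (a loss of L dB is a gain of −L dB): F_i = 10^(NF_i/10), G_i = 10^(G_i,dB/10)
  Stage 1: F_1 = 10^(2.17/10) = 1.648, G_1 = 10^(23.0/10) = 199.5
  Stage 2: F_2 = 10^(3.94/10) = 2.477, G_2 = 10^(−3.94/10) = 0.4036
  Stage 3: F_3 = 10^(3.67/10) = 2.328, G_3 = 10^(11.6/10) = 14.45
Friis cascade:
  F = 1.648 + (2.477 − 1)/199.5 + (2.328 − 1)/80.54 = 1.672
NF = 10 log₁₀(1.672) = 2.23 dB

2.23 dB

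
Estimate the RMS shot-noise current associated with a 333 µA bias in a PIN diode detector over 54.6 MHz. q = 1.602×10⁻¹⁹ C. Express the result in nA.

I_n = √(2qI·B)
2qI·B = 2 × 1.602×10⁻¹⁹ × 3.33×10⁻⁴ × 5.46×10⁷ = 5.83×10⁻¹⁵ A²
I_n = √(5.83×10⁻¹⁵) = 7.63×10⁻⁸ A = 76.3 nA

76.3 nA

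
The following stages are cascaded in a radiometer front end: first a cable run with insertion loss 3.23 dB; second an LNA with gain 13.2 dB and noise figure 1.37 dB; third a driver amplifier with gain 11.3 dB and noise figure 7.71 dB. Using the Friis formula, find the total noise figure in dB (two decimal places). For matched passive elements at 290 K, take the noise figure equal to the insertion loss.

5.29 dB

Convert to linear (a loss of L dB is a gain of −L dB): F_i = 10^(NF_i/10), G_i = 10^(G_i,dB/10)
  Stage 1: F_1 = 10^(3.23/10) = 2.104, G_1 = 10^(−3.23/10) = 0.4753
  Stage 2: F_2 = 10^(1.37/10) = 1.371, G_2 = 10^(13.2/10) = 20.89
  Stage 3: F_3 = 10^(7.71/10) = 5.902, G_3 = 10^(11.3/10) = 13.49
Friis cascade:
  F = 2.104 + (1.371 − 1)/0.4753 + (5.902 − 1)/9.931 = 3.378
NF = 10 log₁₀(3.378) = 5.29 dB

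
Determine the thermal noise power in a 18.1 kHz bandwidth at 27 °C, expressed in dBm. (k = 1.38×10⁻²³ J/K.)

−131.3 dBm

T = 27 °C + 273.15 = 300.15 K
P_n = kTB = 1.38×10⁻²³ × 300.15 × 1.81×10⁴ = 7.50×10⁻¹⁷ W
In dBm: 10 log₁₀(7.50×10⁻¹⁷ / 10⁻³) = −131.3 dBm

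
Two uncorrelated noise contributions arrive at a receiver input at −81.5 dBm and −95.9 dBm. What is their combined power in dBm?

−81.3 dBm

Convert to linear, add, convert back:
P₁ = 7.08×10⁻¹² W, P₂ = 2.57×10⁻¹³ W
P_tot = 7.34×10⁻¹² W → 10 log₁₀(P_tot / 10⁻³) = −81.3 dBm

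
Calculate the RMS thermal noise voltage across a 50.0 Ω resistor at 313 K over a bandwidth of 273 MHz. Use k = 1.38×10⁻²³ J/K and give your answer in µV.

V_n = √(4kTRB)
4kTRB = 4 × 1.38×10⁻²³ × 313 × 5.00×10¹ × 2.73×10⁸ = 2.36×10⁻¹⁰ V²
V_n = √(2.36×10⁻¹⁰) = 1.54×10⁻⁵ V = 15.4 µV

15.4 µV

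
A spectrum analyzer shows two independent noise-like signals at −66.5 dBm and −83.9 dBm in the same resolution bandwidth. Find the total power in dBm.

Convert to linear, add, convert back:
P₁ = 2.24×10⁻¹⁰ W, P₂ = 4.07×10⁻¹² W
P_tot = 2.28×10⁻¹⁰ W → 10 log₁₀(P_tot / 10⁻³) = −66.4 dBm

−66.4 dBm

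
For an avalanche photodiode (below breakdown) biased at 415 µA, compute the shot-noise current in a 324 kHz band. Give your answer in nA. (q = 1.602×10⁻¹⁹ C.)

6.56 nA

I_n = √(2qI·B)
2qI·B = 2 × 1.602×10⁻¹⁹ × 4.15×10⁻⁴ × 3.24×10⁵ = 4.31×10⁻¹⁷ A²
I_n = √(4.31×10⁻¹⁷) = 6.56×10⁻⁹ A = 6.56 nA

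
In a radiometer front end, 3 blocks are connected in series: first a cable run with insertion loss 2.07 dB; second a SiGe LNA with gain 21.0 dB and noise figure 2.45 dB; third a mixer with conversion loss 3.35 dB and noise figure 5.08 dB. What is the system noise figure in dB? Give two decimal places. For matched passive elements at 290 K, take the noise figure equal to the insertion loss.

Convert to linear (a loss of L dB is a gain of −L dB): F_i = 10^(NF_i/10), G_i = 10^(G_i,dB/10)
  Stage 1: F_1 = 10^(2.07/10) = 1.611, G_1 = 10^(−2.07/10) = 0.6209
  Stage 2: F_2 = 10^(2.45/10) = 1.758, G_2 = 10^(21.0/10) = 125.9
  Stage 3: F_3 = 10^(5.08/10) = 3.221, G_3 = 10^(−3.35/10) = 0.4624
Friis cascade:
  F = 1.611 + (1.758 − 1)/0.6209 + (3.221 − 1)/78.16 = 2.860
NF = 10 log₁₀(2.860) = 4.56 dB

4.56 dB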